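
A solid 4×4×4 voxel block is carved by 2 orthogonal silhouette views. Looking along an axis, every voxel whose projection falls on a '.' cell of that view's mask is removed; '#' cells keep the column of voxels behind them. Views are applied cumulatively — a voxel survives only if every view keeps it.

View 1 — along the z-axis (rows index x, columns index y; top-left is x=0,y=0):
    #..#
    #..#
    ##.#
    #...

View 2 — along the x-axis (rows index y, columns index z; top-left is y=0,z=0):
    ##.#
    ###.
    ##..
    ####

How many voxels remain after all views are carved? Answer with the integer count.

before carving: 64 voxels (4×4×4)
step 1: project along z, AND mask (8/16) → |grid| = 32
step 2: project along x, AND mask (12/16) → |grid| = 27

remaining voxels: 27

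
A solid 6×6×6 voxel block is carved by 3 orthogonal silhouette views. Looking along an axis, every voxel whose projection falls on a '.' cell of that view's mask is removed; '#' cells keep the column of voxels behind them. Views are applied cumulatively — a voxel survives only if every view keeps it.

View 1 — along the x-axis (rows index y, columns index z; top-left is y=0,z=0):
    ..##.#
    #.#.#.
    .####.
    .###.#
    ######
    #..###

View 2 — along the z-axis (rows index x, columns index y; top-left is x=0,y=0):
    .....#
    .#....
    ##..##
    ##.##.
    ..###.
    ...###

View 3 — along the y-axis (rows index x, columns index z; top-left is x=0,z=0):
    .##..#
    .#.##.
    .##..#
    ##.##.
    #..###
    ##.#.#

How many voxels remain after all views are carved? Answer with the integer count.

voxel count = 36

full grid |V| = 216
carve view 1 (along x, YZ-mask fill 24/36): 144 voxels remain
carve view 2 (along z, XY-mask fill 16/36): 67 voxels remain
carve view 3 (along y, XZ-mask fill 21/36): 36 voxels remain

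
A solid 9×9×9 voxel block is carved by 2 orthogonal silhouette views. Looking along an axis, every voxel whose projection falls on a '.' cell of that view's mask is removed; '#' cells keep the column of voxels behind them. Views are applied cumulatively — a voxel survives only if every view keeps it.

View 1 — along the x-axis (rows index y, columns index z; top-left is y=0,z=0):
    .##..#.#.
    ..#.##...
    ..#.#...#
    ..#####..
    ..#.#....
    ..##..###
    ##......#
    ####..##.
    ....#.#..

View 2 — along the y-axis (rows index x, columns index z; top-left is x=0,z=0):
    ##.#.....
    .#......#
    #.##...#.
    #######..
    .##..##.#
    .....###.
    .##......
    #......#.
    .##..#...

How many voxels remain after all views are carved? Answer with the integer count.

voxel count = 114

full grid |V| = 729
carve view 1 (along x, YZ-mask fill 33/81): 297 voxels remain
carve view 2 (along y, XZ-mask fill 31/81): 114 voxels remain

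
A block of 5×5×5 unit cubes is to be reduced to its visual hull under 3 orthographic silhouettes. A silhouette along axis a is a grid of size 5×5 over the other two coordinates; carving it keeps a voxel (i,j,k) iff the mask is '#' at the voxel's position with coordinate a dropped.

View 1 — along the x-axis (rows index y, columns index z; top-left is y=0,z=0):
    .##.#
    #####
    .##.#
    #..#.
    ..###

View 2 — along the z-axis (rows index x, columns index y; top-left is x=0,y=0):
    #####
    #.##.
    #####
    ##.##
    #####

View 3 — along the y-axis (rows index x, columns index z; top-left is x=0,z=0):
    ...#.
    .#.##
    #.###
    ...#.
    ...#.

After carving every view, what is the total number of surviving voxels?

initial block: 5^3 = 125
carve view 1 (along x, YZ-mask fill 16/25): 80 voxels remain
carve view 2 (along z, XY-mask fill 22/25): 69 voxels remain
carve view 3 (along y, XZ-mask fill 10/25): 27 voxels remain

|visual hull| = 27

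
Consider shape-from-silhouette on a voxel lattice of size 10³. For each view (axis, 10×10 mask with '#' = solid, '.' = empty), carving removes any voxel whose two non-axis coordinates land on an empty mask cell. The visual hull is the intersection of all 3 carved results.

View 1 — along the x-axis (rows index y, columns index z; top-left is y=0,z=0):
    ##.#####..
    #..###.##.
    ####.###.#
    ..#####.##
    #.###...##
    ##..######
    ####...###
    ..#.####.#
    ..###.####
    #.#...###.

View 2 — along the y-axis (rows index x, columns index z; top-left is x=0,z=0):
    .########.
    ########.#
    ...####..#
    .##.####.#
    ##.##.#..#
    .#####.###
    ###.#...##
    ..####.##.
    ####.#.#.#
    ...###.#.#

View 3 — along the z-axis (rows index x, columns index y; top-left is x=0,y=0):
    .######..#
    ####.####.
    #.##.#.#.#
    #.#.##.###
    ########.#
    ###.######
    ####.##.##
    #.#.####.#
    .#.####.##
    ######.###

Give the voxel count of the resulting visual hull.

initial block: 10^3 = 1000
[1] x-view keeps 67 columns → grid now 670
[2] y-view keeps 67 columns → grid now 447
[3] z-view keeps 77 columns → grid now 345

voxel count = 345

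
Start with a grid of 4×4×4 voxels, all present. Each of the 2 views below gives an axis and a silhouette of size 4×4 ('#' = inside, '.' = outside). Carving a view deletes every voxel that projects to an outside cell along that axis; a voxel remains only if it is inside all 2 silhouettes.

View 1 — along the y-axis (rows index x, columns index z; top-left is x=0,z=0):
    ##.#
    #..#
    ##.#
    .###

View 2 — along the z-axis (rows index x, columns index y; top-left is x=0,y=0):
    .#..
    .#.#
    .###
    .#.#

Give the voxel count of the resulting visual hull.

22 voxels

start: 4×4×4 = 64 voxels
after view 1 [y-axis, 11 of 16 cells solid] → remaining = 44
after view 2 [z-axis, 8 of 16 cells solid] → remaining = 22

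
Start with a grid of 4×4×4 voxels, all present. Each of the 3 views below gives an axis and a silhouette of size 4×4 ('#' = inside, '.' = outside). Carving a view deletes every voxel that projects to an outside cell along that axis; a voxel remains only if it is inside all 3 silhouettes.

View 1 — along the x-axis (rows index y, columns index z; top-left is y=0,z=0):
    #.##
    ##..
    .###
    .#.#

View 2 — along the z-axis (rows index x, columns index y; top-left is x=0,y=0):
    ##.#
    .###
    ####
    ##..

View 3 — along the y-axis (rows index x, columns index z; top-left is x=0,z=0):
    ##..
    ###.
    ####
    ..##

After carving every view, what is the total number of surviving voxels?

remaining voxels: 21

before carving: 64 voxels (4×4×4)
[1] x-view keeps 10 columns → grid now 40
[2] z-view keeps 12 columns → grid now 29
[3] y-view keeps 11 columns → grid now 21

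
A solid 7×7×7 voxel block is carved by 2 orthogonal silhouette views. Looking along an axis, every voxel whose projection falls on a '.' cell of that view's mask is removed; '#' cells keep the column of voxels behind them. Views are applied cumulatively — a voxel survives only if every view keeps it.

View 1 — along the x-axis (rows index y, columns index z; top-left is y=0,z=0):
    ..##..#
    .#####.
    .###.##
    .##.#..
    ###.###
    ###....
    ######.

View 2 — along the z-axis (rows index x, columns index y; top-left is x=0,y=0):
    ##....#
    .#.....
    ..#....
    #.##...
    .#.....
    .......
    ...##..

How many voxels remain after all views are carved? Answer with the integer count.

|visual hull| = 49

full grid |V| = 343
carve view 1 (along x, YZ-mask fill 31/49): 217 voxels remain
carve view 2 (along z, XY-mask fill 11/49): 49 voxels remain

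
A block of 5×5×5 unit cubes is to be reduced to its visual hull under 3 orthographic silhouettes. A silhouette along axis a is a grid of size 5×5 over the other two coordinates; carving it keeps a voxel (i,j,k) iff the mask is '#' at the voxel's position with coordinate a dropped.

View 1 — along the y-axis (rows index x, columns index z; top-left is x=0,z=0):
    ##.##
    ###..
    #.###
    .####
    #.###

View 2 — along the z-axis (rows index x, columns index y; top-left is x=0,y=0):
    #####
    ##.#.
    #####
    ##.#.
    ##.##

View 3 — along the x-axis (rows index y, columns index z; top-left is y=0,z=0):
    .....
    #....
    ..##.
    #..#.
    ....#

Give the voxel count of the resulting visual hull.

|visual hull| = 18

full grid |V| = 125
  1. axis=1 (XZ plane), |mask|=19  ⇒  voxels=95
  2. axis=2 (XY plane), |mask|=20  ⇒  voxels=77
  3. axis=0 (YZ plane), |mask|=6  ⇒  voxels=18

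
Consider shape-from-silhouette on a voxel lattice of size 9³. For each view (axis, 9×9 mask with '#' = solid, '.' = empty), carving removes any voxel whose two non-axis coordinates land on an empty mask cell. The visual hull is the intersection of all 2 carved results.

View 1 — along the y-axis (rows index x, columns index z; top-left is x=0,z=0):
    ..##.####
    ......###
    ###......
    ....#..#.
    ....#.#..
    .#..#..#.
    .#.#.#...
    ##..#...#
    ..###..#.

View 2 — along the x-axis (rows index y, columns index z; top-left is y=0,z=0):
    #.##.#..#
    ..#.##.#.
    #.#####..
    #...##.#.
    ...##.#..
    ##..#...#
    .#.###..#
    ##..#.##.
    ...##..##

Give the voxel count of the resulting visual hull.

full grid |V| = 729
V1 y: intersect with XZ mask (30 set) -- 270 left
V2 x: intersect with YZ mask (40 set) -- 137 left

remaining voxels: 137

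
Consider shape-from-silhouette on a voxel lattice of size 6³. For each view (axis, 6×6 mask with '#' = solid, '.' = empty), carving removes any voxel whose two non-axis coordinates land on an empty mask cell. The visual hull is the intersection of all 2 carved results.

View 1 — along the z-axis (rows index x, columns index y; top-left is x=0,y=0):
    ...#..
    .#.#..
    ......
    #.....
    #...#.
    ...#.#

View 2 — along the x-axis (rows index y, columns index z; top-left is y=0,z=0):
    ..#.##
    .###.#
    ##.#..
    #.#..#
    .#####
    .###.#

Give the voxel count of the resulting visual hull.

28 voxels

before carving: 216 voxels (6×6×6)
  1. axis=2 (XY plane), |mask|=8  ⇒  voxels=48
  2. axis=0 (YZ plane), |mask|=22  ⇒  voxels=28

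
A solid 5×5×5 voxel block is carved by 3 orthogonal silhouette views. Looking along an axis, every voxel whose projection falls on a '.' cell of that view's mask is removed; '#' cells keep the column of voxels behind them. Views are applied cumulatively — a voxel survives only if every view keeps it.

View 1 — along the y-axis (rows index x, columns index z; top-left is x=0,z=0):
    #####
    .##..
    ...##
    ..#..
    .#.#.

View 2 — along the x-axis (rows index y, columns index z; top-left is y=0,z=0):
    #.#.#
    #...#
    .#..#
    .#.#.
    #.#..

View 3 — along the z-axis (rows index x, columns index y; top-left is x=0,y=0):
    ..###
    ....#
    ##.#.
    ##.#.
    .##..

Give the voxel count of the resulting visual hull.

initial block: 5^3 = 125
[1] y-view keeps 12 columns → grid now 60
[2] x-view keeps 11 columns → grid now 24
[3] z-view keeps 12 columns → grid now 12

|visual hull| = 12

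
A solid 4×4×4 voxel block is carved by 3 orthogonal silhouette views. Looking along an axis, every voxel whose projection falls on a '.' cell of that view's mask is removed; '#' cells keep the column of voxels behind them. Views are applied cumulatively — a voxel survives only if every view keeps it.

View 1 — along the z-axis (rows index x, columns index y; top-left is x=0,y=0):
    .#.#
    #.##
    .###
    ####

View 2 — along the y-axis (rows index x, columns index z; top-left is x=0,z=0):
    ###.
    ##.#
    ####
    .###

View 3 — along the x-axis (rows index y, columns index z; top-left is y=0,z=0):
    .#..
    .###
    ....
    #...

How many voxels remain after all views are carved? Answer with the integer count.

initial block: 4^3 = 64
[1] z-view keeps 12 columns → grid now 48
[2] y-view keeps 13 columns → grid now 39
[3] x-view keeps 5 columns → grid now 13

13 voxels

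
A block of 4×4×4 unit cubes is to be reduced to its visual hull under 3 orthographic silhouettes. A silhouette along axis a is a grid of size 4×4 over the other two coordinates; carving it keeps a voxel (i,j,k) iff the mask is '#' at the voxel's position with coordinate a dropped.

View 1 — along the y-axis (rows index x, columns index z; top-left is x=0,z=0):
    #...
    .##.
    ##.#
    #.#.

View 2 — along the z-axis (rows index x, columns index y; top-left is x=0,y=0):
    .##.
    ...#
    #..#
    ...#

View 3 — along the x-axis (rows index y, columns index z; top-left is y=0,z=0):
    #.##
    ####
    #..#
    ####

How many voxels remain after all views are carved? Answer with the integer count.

full grid |V| = 64
step 1: project along y, AND mask (8/16) → |grid| = 32
step 2: project along z, AND mask (6/16) → |grid| = 12
step 3: project along x, AND mask (13/16) → |grid| = 11

|visual hull| = 11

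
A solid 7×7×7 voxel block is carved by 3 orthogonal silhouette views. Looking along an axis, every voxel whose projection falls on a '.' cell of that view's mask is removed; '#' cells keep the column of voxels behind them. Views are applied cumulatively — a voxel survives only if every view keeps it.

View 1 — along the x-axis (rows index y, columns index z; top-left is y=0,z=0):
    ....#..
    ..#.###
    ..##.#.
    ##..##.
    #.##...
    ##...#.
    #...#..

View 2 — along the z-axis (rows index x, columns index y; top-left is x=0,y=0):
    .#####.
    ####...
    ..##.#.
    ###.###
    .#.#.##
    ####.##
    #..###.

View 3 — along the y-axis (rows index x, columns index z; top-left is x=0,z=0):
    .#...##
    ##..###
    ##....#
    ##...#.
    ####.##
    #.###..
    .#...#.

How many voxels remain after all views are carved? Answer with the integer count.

voxel count = 51

start: 7×7×7 = 343 voxels
after view 1 [x-axis, 20 of 49 cells solid] → remaining = 140
after view 2 [z-axis, 32 of 49 cells solid] → remaining = 96
after view 3 [y-axis, 26 of 49 cells solid] → remaining = 51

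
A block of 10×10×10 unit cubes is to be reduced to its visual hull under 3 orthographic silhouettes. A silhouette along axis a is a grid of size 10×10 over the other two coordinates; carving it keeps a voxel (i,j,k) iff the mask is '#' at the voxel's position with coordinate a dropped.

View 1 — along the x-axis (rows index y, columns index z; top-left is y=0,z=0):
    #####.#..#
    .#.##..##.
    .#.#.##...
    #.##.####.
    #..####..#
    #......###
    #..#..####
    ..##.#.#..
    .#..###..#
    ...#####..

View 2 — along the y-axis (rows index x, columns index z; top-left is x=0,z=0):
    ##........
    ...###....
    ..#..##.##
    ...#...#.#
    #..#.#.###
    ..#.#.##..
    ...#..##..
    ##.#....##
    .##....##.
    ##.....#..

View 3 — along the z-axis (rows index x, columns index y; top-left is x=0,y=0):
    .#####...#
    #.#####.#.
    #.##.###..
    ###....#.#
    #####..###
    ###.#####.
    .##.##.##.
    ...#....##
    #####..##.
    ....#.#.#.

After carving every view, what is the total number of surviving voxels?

voxel count = 114

start: 10×10×10 = 1000 voxels
after view 1 [x-axis, 53 of 100 cells solid] → remaining = 530
after view 2 [y-axis, 38 of 100 cells solid] → remaining = 206
after view 3 [z-axis, 59 of 100 cells solid] → remaining = 114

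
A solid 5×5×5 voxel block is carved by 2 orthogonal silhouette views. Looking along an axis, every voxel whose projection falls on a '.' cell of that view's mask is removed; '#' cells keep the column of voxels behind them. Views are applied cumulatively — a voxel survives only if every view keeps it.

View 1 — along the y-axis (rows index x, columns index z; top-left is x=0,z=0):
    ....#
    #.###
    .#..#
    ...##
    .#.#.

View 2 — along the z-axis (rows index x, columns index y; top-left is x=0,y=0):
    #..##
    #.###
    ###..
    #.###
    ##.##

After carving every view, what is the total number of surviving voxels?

remaining voxels: 41

start: 5×5×5 = 125 voxels
V1 y: intersect with XZ mask (11 set) -- 55 left
V2 z: intersect with XY mask (18 set) -- 41 left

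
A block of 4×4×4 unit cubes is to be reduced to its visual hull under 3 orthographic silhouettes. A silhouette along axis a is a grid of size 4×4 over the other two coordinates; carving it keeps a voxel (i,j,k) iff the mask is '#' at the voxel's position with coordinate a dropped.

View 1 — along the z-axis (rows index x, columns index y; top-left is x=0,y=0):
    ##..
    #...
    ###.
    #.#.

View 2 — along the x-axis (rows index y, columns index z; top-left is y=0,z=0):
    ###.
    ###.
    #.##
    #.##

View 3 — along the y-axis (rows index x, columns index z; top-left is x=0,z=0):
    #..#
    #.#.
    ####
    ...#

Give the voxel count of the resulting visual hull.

voxel count = 14

initial block: 4^3 = 64
V1 z: intersect with XY mask (8 set) -- 32 left
V2 x: intersect with YZ mask (12 set) -- 24 left
V3 y: intersect with XZ mask (9 set) -- 14 left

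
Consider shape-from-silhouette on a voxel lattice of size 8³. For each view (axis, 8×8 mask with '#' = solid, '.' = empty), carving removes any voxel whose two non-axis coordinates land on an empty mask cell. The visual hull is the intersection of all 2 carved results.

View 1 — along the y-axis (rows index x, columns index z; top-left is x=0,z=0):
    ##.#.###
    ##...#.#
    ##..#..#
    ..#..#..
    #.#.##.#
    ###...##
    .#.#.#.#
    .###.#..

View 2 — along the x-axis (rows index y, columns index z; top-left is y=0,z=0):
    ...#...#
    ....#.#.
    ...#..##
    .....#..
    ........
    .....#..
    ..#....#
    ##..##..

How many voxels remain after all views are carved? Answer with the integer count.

full grid |V| = 512
step 1: project along y, AND mask (34/64) → |grid| = 272
step 2: project along x, AND mask (15/64) → |grid| = 65

65 voxels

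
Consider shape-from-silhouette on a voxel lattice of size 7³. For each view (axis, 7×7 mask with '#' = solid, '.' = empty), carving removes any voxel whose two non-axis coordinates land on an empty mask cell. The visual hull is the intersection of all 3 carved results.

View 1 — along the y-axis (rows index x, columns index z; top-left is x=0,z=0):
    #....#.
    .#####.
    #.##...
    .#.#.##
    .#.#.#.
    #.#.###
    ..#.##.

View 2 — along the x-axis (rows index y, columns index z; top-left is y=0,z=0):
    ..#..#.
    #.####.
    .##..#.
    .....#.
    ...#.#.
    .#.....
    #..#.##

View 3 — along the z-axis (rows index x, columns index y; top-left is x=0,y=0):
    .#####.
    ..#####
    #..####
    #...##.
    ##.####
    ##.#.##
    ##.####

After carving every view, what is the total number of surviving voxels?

remaining voxels: 49

initial block: 7^3 = 343
after view 1 [y-axis, 25 of 49 cells solid] → remaining = 175
after view 2 [x-axis, 18 of 49 cells solid] → remaining = 77
after view 3 [z-axis, 35 of 49 cells solid] → remaining = 49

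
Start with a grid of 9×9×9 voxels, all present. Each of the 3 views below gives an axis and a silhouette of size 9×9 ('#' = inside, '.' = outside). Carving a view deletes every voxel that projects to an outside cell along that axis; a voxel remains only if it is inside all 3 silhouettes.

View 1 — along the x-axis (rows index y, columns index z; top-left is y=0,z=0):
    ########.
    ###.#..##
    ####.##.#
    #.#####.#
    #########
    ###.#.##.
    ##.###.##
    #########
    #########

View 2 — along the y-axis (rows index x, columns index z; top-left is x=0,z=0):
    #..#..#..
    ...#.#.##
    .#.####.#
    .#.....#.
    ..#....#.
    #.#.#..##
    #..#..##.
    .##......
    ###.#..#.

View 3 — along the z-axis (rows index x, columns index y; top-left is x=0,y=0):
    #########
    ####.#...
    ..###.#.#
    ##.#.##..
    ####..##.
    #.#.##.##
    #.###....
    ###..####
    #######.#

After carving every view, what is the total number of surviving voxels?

remaining voxels: 167

full grid |V| = 729
carve view 1 (along x, YZ-mask fill 68/81): 612 voxels remain
carve view 2 (along y, XZ-mask fill 33/81): 250 voxels remain
carve view 3 (along z, XY-mask fill 55/81): 167 voxels remain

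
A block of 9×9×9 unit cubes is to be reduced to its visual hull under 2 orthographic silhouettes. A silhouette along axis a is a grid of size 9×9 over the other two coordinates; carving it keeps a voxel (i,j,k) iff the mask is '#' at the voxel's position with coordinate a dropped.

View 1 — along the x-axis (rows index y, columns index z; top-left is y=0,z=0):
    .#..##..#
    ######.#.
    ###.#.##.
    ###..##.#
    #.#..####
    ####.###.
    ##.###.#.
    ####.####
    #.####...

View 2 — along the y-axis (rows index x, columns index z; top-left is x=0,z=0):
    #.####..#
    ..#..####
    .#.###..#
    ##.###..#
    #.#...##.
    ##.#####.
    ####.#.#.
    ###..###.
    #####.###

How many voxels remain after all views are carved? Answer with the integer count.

332 voxels

full grid |V| = 729
V1 x: intersect with YZ mask (55 set) -- 495 left
V2 y: intersect with XZ mask (53 set) -- 332 left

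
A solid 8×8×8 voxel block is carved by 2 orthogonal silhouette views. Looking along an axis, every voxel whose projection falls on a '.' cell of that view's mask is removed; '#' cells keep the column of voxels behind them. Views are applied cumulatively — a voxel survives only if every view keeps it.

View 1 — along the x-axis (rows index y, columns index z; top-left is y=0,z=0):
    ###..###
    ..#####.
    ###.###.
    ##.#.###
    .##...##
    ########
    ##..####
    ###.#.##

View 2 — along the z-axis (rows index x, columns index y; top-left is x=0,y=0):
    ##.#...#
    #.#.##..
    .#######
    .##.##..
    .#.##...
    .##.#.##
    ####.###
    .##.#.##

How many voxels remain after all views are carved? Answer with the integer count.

before carving: 512 voxels (8×8×8)
carve view 1 (along x, YZ-mask fill 47/64): 376 voxels remain
carve view 2 (along z, XY-mask fill 39/64): 223 voxels remain

voxel count = 223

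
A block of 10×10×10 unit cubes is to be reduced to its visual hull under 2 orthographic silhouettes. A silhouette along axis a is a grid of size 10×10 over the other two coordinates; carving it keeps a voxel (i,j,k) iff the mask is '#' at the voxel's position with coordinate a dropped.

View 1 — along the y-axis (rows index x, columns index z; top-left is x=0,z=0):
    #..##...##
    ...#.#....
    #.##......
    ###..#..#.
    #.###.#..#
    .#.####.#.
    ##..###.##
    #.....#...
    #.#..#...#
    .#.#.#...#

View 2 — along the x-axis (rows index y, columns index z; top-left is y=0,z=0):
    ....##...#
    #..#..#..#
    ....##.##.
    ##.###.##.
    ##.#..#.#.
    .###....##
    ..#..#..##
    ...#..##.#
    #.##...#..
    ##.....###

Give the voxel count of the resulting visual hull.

start: 10×10×10 = 1000 voxels
step 1: project along y, AND mask (44/100) → |grid| = 440
step 2: project along x, AND mask (45/100) → |grid| = 201

voxel count = 201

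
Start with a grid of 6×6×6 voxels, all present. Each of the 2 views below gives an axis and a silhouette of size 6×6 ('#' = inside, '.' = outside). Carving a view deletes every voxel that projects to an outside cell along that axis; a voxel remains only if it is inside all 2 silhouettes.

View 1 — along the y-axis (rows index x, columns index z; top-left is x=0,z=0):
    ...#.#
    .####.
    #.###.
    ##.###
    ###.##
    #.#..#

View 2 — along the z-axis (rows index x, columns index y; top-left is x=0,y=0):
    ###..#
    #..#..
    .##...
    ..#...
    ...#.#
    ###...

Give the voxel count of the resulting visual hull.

voxel count = 48

start: 6×6×6 = 216 voxels
V1 y: intersect with XZ mask (23 set) -- 138 left
V2 z: intersect with XY mask (14 set) -- 48 left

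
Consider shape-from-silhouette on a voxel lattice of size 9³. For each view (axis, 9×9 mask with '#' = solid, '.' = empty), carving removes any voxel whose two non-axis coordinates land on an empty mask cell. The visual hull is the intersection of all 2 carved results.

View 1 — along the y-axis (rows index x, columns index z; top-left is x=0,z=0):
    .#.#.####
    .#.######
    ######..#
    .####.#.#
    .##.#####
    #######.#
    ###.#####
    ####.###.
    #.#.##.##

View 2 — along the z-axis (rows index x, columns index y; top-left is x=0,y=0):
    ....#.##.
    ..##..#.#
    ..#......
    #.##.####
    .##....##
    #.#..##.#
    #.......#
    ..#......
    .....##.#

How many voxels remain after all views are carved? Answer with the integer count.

start: 9×9×9 = 729 voxels
V1 y: intersect with XZ mask (62 set) -- 558 left
V2 z: intersect with XY mask (30 set) -- 204 left

remaining voxels: 204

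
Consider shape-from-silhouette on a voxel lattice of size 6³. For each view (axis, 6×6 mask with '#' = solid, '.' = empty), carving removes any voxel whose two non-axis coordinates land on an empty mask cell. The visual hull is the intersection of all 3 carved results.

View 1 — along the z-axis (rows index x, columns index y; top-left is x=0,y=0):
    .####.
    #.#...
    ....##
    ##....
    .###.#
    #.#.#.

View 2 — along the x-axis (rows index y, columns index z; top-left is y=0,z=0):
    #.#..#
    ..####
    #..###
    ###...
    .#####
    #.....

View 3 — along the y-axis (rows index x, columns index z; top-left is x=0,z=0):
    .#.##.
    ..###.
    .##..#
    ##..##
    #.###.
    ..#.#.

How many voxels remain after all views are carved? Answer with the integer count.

voxel count = 31

before carving: 216 voxels (6×6×6)
  1. axis=2 (XY plane), |mask|=17  ⇒  voxels=102
  2. axis=0 (YZ plane), |mask|=20  ⇒  voxels=60
  3. axis=1 (XZ plane), |mask|=19  ⇒  voxels=31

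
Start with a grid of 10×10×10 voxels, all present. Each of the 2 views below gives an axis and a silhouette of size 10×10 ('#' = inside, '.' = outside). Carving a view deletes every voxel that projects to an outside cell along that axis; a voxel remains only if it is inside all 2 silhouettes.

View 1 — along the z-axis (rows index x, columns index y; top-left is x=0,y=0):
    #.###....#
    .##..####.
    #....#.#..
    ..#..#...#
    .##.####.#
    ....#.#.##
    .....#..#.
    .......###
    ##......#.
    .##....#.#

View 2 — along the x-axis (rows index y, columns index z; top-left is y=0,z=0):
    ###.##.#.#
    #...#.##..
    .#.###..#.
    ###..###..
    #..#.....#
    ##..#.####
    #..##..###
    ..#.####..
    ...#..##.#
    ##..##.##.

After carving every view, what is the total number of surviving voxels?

start: 10×10×10 = 1000 voxels
V1 z: intersect with XY mask (40 set) -- 400 left
V2 x: intersect with YZ mask (53 set) -- 211 left

211 voxels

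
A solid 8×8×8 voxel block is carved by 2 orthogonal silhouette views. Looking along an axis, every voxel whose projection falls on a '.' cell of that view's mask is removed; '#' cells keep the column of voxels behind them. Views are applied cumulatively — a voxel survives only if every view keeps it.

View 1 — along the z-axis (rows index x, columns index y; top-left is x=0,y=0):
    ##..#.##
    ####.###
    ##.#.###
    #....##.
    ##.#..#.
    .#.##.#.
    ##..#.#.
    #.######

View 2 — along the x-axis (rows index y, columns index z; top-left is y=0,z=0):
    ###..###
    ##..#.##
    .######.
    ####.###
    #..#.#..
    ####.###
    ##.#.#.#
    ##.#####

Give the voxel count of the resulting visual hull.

227 voxels

full grid |V| = 512
  1. axis=2 (XY plane), |mask|=40  ⇒  voxels=320
  2. axis=0 (YZ plane), |mask|=46  ⇒  voxels=227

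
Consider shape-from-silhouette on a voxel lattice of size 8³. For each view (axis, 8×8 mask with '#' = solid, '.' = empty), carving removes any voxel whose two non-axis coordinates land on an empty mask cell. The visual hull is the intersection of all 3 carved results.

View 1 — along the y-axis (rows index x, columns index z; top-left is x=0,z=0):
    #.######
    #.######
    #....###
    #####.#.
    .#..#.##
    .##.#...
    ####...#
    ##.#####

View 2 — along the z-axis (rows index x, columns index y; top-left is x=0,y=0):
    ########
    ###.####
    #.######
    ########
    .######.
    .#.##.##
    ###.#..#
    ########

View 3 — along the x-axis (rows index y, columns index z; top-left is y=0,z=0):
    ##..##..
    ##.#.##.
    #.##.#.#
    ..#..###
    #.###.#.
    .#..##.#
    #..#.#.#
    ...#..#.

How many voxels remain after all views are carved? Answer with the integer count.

initial block: 8^3 = 512
V1 y: intersect with XZ mask (43 set) -- 344 left
V2 z: intersect with XY mask (54 set) -- 301 left
V3 x: intersect with YZ mask (33 set) -- 153 left

153 voxels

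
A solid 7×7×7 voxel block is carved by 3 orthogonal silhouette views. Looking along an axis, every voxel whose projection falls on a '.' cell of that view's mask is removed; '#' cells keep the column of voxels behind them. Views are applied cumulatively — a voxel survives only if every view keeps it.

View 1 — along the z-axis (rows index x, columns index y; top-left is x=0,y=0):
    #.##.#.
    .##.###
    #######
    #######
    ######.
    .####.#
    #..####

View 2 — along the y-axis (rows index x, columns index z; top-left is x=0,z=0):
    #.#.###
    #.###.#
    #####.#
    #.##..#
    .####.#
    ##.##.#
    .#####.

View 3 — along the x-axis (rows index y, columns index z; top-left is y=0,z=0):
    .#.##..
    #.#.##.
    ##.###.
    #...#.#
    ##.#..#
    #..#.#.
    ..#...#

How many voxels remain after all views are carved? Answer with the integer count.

start: 7×7×7 = 343 voxels
  1. axis=2 (XY plane), |mask|=39  ⇒  voxels=273
  2. axis=1 (XZ plane), |mask|=35  ⇒  voxels=195
  3. axis=0 (YZ plane), |mask|=24  ⇒  voxels=94

94 voxels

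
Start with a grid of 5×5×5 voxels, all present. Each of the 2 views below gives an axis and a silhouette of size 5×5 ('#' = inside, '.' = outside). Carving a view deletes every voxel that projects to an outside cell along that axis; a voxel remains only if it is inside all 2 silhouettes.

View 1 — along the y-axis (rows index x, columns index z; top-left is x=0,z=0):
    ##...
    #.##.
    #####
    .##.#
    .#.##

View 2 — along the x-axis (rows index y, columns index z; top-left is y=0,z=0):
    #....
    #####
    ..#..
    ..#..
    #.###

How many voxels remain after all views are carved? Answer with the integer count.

start: 5×5×5 = 125 voxels
[1] y-view keeps 16 columns → grid now 80
[2] x-view keeps 12 columns → grid now 37

voxel count = 37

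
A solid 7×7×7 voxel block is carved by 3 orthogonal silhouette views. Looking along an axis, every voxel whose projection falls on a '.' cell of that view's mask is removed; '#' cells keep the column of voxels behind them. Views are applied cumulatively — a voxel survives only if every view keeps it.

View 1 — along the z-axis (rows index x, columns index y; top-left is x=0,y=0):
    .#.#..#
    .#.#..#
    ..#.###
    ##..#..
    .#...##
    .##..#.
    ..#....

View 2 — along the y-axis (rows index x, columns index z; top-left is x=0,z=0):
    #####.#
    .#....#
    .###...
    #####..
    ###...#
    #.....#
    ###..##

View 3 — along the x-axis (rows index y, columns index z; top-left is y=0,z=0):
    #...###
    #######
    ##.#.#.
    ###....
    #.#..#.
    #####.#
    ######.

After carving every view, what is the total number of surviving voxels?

|visual hull| = 55

start: 7×7×7 = 343 voxels
carve view 1 (along z, XY-mask fill 20/49): 140 voxels remain
carve view 2 (along y, XZ-mask fill 27/49): 74 voxels remain
carve view 3 (along x, YZ-mask fill 33/49): 55 voxels remain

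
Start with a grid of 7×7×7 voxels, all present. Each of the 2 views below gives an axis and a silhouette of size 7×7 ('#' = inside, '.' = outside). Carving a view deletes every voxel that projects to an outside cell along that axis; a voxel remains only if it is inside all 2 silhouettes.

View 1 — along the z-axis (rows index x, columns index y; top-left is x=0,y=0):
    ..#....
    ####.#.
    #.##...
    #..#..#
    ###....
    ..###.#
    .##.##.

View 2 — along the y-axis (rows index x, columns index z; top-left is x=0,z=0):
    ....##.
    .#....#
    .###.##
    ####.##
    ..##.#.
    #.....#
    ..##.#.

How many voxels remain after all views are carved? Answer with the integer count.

full grid |V| = 343
V1 z: intersect with XY mask (23 set) -- 161 left
V2 y: intersect with XZ mask (23 set) -- 74 left

remaining voxels: 74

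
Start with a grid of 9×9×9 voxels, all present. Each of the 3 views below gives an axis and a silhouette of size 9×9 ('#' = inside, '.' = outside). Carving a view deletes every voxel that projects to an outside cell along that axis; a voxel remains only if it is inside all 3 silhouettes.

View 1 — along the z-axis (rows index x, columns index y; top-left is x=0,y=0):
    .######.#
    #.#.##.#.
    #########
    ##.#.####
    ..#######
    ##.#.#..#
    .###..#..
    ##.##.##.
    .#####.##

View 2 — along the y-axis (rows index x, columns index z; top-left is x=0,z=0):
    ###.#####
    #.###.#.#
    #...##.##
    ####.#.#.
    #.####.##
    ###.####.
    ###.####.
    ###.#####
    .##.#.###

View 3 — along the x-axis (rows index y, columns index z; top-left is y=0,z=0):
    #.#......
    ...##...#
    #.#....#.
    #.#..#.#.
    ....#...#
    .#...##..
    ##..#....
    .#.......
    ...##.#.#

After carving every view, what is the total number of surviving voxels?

before carving: 729 voxels (9×9×9)
carve view 1 (along z, XY-mask fill 57/81): 513 voxels remain
carve view 2 (along y, XZ-mask fill 60/81): 375 voxels remain
carve view 3 (along x, YZ-mask fill 25/81): 121 voxels remain

voxel count = 121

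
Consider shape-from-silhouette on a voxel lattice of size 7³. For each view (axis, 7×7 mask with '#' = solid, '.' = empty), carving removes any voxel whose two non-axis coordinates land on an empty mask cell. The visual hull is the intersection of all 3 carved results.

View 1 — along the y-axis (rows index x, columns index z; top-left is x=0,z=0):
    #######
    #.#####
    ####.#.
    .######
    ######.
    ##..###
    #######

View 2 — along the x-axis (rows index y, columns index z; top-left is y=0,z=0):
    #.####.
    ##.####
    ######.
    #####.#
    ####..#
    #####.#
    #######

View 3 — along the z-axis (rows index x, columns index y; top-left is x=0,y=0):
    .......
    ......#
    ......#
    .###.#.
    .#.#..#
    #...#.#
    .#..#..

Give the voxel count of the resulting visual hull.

voxel count = 69

full grid |V| = 343
after view 1 [y-axis, 42 of 49 cells solid] → remaining = 294
after view 2 [x-axis, 41 of 49 cells solid] → remaining = 245
after view 3 [z-axis, 14 of 49 cells solid] → remaining = 69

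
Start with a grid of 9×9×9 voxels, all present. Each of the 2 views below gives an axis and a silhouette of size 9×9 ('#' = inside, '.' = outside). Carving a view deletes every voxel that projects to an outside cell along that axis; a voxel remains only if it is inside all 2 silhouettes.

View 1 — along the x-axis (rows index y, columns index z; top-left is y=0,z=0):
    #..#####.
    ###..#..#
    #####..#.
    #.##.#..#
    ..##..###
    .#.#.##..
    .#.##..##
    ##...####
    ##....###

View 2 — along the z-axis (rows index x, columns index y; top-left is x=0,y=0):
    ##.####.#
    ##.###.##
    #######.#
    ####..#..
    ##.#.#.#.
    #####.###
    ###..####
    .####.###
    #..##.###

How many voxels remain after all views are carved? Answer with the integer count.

|visual hull| = 314

before carving: 729 voxels (9×9×9)
step 1: project along x, AND mask (47/81) → |grid| = 423
step 2: project along z, AND mask (60/81) → |grid| = 314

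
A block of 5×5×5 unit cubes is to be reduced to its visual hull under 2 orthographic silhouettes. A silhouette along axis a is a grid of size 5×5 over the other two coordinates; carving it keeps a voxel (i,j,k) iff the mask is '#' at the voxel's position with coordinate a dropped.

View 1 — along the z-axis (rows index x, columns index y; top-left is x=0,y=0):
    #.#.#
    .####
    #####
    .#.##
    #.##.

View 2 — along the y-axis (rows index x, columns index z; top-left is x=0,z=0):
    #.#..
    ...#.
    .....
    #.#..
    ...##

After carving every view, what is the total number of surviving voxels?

voxel count = 22

full grid |V| = 125
after view 1 [z-axis, 18 of 25 cells solid] → remaining = 90
after view 2 [y-axis, 7 of 25 cells solid] → remaining = 22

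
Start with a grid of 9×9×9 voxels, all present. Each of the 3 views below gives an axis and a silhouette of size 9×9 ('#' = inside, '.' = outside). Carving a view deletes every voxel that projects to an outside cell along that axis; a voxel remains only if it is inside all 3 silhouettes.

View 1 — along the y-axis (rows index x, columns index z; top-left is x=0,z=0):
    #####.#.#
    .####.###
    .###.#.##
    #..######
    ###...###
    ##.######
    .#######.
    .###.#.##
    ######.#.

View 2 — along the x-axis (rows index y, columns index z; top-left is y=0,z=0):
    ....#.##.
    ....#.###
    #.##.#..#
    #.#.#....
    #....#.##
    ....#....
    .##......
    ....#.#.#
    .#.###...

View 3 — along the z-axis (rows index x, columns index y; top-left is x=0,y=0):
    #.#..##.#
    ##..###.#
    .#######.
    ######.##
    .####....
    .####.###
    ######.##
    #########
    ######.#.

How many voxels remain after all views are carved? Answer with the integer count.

start: 9×9×9 = 729 voxels
  1. axis=1 (XZ plane), |mask|=61  ⇒  voxels=549
  2. axis=0 (YZ plane), |mask|=29  ⇒  voxels=192
  3. axis=2 (XY plane), |mask|=61  ⇒  voxels=150

150 voxels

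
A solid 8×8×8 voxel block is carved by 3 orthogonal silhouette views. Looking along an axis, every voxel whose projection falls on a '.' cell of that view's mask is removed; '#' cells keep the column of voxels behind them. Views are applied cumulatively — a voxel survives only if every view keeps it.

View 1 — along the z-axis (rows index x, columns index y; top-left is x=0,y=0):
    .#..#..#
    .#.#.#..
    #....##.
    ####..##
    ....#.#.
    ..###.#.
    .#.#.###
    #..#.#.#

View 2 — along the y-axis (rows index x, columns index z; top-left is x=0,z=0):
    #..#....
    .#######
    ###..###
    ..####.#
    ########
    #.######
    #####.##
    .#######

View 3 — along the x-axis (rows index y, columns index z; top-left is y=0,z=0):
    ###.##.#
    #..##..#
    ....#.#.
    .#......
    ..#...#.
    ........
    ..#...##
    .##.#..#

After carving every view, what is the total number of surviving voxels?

61 voxels

initial block: 8^3 = 512
[1] z-view keeps 30 columns → grid now 240
[2] y-view keeps 49 columns → grid now 182
[3] x-view keeps 22 columns → grid now 61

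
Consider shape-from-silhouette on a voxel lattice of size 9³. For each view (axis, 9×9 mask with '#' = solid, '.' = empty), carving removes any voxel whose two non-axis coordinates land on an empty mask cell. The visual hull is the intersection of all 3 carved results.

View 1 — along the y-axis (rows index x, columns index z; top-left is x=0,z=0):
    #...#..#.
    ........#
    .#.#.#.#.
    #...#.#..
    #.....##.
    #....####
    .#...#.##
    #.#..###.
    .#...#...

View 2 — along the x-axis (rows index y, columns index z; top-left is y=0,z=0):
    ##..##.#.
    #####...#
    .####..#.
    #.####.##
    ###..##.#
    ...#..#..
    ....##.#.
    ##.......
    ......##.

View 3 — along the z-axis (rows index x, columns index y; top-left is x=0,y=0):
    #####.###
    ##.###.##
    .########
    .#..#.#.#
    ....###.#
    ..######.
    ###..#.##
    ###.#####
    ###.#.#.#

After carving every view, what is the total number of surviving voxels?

initial block: 9^3 = 729
after view 1 [y-axis, 30 of 81 cells solid] → remaining = 270
after view 2 [x-axis, 38 of 81 cells solid] → remaining = 129
after view 3 [z-axis, 57 of 81 cells solid] → remaining = 91

91 voxels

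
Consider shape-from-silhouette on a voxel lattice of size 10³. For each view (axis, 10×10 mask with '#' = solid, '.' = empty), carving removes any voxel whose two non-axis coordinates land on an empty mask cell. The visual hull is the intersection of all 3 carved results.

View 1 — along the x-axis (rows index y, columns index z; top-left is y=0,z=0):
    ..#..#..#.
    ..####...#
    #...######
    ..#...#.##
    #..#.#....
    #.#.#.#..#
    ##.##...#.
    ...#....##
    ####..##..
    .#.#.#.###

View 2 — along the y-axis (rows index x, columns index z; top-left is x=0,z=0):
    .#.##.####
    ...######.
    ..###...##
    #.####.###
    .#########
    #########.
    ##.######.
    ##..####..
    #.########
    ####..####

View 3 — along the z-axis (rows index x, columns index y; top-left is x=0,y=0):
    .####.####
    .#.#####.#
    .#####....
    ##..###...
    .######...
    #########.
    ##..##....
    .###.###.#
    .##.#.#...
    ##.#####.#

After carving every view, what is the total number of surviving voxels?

full grid |V| = 1000
V1 x: intersect with YZ mask (47 set) -- 470 left
V2 y: intersect with XZ mask (75 set) -- 352 left
V3 z: intersect with XY mask (63 set) -- 214 left

214 voxels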